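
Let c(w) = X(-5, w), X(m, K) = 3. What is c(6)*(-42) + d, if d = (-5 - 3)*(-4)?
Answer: -94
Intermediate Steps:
c(w) = 3
d = 32 (d = -8*(-4) = 32)
c(6)*(-42) + d = 3*(-42) + 32 = -126 + 32 = -94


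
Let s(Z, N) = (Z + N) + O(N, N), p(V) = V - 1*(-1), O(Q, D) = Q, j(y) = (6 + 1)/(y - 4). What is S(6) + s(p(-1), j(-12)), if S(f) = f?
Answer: 41/8 ≈ 5.1250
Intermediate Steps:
j(y) = 7/(-4 + y)
p(V) = 1 + V (p(V) = V + 1 = 1 + V)
s(Z, N) = Z + 2*N (s(Z, N) = (Z + N) + N = (N + Z) + N = Z + 2*N)
S(6) + s(p(-1), j(-12)) = 6 + ((1 - 1) + 2*(7/(-4 - 12))) = 6 + (0 + 2*(7/(-16))) = 6 + (0 + 2*(7*(-1/16))) = 6 + (0 + 2*(-7/16)) = 6 + (0 - 7/8) = 6 - 7/8 = 41/8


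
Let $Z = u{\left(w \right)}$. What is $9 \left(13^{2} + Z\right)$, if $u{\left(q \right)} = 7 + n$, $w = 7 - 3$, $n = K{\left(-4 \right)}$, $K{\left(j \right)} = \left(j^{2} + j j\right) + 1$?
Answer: $1881$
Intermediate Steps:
$K{\left(j \right)} = 1 + 2 j^{2}$ ($K{\left(j \right)} = \left(j^{2} + j^{2}\right) + 1 = 2 j^{2} + 1 = 1 + 2 j^{2}$)
$n = 33$ ($n = 1 + 2 \left(-4\right)^{2} = 1 + 2 \cdot 16 = 1 + 32 = 33$)
$w = 4$
$u{\left(q \right)} = 40$ ($u{\left(q \right)} = 7 + 33 = 40$)
$Z = 40$
$9 \left(13^{2} + Z\right) = 9 \left(13^{2} + 40\right) = 9 \left(169 + 40\right) = 9 \cdot 209 = 1881$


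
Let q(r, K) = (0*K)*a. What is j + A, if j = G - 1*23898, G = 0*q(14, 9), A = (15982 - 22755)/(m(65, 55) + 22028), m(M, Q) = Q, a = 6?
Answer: -527746307/22083 ≈ -23898.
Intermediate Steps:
q(r, K) = 0 (q(r, K) = (0*K)*6 = 0*6 = 0)
A = -6773/22083 (A = (15982 - 22755)/(55 + 22028) = -6773/22083 ≈ -0.30671)
G = 0 (G = 0*0 = 0)
j = -23898 (j = 0 - 1*23898 = 0 - 23898 = -23898)
j + A = -23898 - 6773/22083 = -527746307/22083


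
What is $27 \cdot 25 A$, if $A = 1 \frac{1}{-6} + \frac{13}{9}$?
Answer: $\frac{1725}{2} \approx 862.5$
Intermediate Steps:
$A = \frac{23}{18}$ ($A = 1 \left(- \frac{1}{6}\right) + 13 \cdot \frac{1}{9} = - \frac{1}{6} + \frac{13}{9} = \frac{23}{18} \approx 1.2778$)
$27 \cdot 25 A = 27 \cdot 25 \cdot \frac{23}{18} = 675 \cdot \frac{23}{18} = \frac{1725}{2}$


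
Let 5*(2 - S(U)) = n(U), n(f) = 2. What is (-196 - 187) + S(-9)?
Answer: -1907/5 ≈ -381.40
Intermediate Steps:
S(U) = 8/5 (S(U) = 2 - 1/5*2 = 2 - 2/5 = 8/5)
(-196 - 187) + S(-9) = (-196 - 187) + 8/5 = -383 + 8/5 = -1907/5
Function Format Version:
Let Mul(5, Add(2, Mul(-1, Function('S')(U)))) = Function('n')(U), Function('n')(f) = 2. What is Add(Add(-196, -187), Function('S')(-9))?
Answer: Rational(-1907, 5) ≈ -381.40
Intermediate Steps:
Function('S')(U) = Rational(8, 5) (Function('S')(U) = Add(2, Mul(Rational(-1, 5), 2)) = Add(2, Rational(-2, 5)) = Rational(8, 5))
Add(Add(-196, -187), Function('S')(-9)) = Add(Add(-196, -187), Rational(8, 5)) = Add(-383, Rational(8, 5)) = Rational(-1907, 5)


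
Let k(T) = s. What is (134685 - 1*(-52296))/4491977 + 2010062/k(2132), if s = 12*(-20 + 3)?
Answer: -4514557064225/458181654 ≈ -9853.2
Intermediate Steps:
s = -204 (s = 12*(-17) = -204)
k(T) = -204
(134685 - 1*(-52296))/4491977 + 2010062/k(2132) = (134685 - 1*(-52296))/4491977 + 2010062/(-204) = (134685 + 52296)*(1/4491977) + 2010062*(-1/204) = 186981*(1/4491977) - 1005031/102 = 186981/4491977 - 1005031/102 = -4514557064225/458181654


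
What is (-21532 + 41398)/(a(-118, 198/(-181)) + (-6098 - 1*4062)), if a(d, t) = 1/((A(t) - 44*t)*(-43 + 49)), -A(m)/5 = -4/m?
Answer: -21251772696/10868714987 ≈ -1.9553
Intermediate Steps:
A(m) = 20/m (A(m) = -(-20)/m = 20/m)
a(d, t) = 1/(-264*t + 120/t) (a(d, t) = 1/((20/t - 44*t)*(-43 + 49)) = 1/((-44*t + 20/t)*6) = 1/(-264*t + 120/t))
(-21532 + 41398)/(a(-118, 198/(-181)) + (-6098 - 1*4062)) = (-21532 + 41398)/(-198/(-181)/(-120 + 264*(198/(-181))²) + (-6098 - 1*4062)) = 19866/(-198*(-1/181)/(-120 + 264*(198*(-1/181))²) + (-6098 - 4062)) = 19866/(-1*(-198/181)/(-120 + 264*(-198/181)²) - 10160) = 19866/(-1*(-198/181)/(-120 + 264*(39204/32761)) - 10160) = 19866/(-1*(-198/181)/(-120 + 10349856/32761) - 10160) = 19866/(-1*(-198/181)/6418536/32761 - 10160) = 19866/(-1*(-198/181)*32761/6418536 - 10160) = 19866/(5973/1069756 - 10160) = 19866/(-10868714987/1069756) = 19866*(-1069756/10868714987) = -21251772696/10868714987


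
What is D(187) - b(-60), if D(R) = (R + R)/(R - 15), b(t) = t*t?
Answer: -309413/86 ≈ -3597.8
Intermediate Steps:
b(t) = t²
D(R) = 2*R/(-15 + R) (D(R) = (2*R)/(-15 + R) = 2*R/(-15 + R))
D(187) - b(-60) = 2*187/(-15 + 187) - 1*(-60)² = 2*187/172 - 1*3600 = 2*187*(1/172) - 3600 = 187/86 - 3600 = -309413/86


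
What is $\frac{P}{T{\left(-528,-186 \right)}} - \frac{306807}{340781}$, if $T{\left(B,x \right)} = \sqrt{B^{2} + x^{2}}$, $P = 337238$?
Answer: $- \frac{306807}{340781} + \frac{168619 \sqrt{8705}}{26115} \approx 601.52$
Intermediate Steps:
$\frac{P}{T{\left(-528,-186 \right)}} - \frac{306807}{340781} = \frac{337238}{\sqrt{\left(-528\right)^{2} + \left(-186\right)^{2}}} - \frac{306807}{340781} = \frac{337238}{\sqrt{278784 + 34596}} - \frac{306807}{340781} = \frac{337238}{\sqrt{313380}} - \frac{306807}{340781} = \frac{337238}{6 \sqrt{8705}} - \frac{306807}{340781} = 337238 \frac{\sqrt{8705}}{52230} - \frac{306807}{340781} = \frac{168619 \sqrt{8705}}{26115} - \frac{306807}{340781} = - \frac{306807}{340781} + \frac{168619 \sqrt{8705}}{26115}$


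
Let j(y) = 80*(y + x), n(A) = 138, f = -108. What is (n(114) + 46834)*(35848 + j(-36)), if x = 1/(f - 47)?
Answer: 48005008224/31 ≈ 1.5485e+9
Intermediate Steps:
x = -1/155 (x = 1/(-108 - 47) = 1/(-155) = -1/155 ≈ -0.0064516)
j(y) = -16/31 + 80*y (j(y) = 80*(y - 1/155) = 80*(-1/155 + y) = -16/31 + 80*y)
(n(114) + 46834)*(35848 + j(-36)) = (138 + 46834)*(35848 + (-16/31 + 80*(-36))) = 46972*(35848 + (-16/31 - 2880)) = 46972*(35848 - 89296/31) = 46972*(1021992/31) = 48005008224/31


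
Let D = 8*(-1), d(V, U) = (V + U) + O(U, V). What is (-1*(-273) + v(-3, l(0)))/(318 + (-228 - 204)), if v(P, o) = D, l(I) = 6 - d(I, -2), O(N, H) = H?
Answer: -265/114 ≈ -2.3246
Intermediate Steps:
d(V, U) = U + 2*V (d(V, U) = (V + U) + V = (U + V) + V = U + 2*V)
l(I) = 8 - 2*I (l(I) = 6 - (-2 + 2*I) = 6 + (2 - 2*I) = 8 - 2*I)
D = -8
v(P, o) = -8
(-1*(-273) + v(-3, l(0)))/(318 + (-228 - 204)) = (-1*(-273) - 8)/(318 + (-228 - 204)) = (273 - 8)/(318 - 432) = 265/(-114) = 265*(-1/114) = -265/114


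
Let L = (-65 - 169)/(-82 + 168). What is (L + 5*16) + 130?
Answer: 8913/43 ≈ 207.28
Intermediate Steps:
L = -117/43 (L = -234/86 = -234*1/86 = -117/43 ≈ -2.7209)
(L + 5*16) + 130 = (-117/43 + 5*16) + 130 = (-117/43 + 80) + 130 = 3323/43 + 130 = 8913/43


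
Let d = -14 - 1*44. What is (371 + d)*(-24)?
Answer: -7512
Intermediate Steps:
d = -58 (d = -14 - 44 = -58)
(371 + d)*(-24) = (371 - 58)*(-24) = 313*(-24) = -7512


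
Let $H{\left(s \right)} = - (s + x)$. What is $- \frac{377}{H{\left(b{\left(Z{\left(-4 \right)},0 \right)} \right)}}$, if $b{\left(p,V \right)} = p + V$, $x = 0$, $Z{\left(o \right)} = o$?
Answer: $- \frac{377}{4} \approx -94.25$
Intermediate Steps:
$b{\left(p,V \right)} = V + p$
$H{\left(s \right)} = - s$ ($H{\left(s \right)} = - (s + 0) = - s$)
$- \frac{377}{H{\left(b{\left(Z{\left(-4 \right)},0 \right)} \right)}} = - \frac{377}{\left(-1\right) \left(0 - 4\right)} = - \frac{377}{\left(-1\right) \left(-4\right)} = - \frac{377}{4}$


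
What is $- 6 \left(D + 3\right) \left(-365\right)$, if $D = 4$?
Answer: $15330$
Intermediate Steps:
$- 6 \left(D + 3\right) \left(-365\right) = - 6 \left(4 + 3\right) \left(-365\right) = \left(-6\right) 7 \left(-365\right) = \left(-42\right) \left(-365\right) = 15330$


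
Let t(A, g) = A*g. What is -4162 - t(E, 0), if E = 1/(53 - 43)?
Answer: -4162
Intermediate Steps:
E = ⅒ (E = 1/10 = ⅒ ≈ 0.10000)
-4162 - t(E, 0) = -4162 - 0/10 = -4162 - 1*0 = -4162 + 0 = -4162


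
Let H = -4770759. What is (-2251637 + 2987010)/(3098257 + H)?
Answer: -735373/1672502 ≈ -0.43968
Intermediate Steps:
(-2251637 + 2987010)/(3098257 + H) = (-2251637 + 2987010)/(3098257 - 4770759) = 735373/(-1672502) = 735373*(-1/1672502) = -735373/1672502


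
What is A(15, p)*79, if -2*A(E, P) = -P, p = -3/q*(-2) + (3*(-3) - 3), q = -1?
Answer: -711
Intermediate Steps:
p = -18 (p = -3/(-1)*(-2) + (3*(-3) - 3) = -3*(-1)*(-2) + (-9 - 3) = 3*(-2) - 12 = -6 - 12 = -18)
A(E, P) = P/2 (A(E, P) = -(-1)*P/2 = P/2)
A(15, p)*79 = ((1/2)*(-18))*79 = -9*79 = -711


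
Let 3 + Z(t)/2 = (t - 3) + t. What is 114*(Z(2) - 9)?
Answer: -1482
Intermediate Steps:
Z(t) = -12 + 4*t (Z(t) = -6 + 2*((t - 3) + t) = -6 + 2*((-3 + t) + t) = -6 + 2*(-3 + 2*t) = -6 + (-6 + 4*t) = -12 + 4*t)
114*(Z(2) - 9) = 114*((-12 + 4*2) - 9) = 114*((-12 + 8) - 9) = 114*(-4 - 9) = 114*(-13) = -1482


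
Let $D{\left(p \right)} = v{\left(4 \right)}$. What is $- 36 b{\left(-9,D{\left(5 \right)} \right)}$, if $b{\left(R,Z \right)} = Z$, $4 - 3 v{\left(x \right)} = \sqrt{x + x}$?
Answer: $-48 + 24 \sqrt{2} \approx -14.059$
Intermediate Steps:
$v{\left(x \right)} = \frac{4}{3} - \frac{\sqrt{2} \sqrt{x}}{3}$ ($v{\left(x \right)} = \frac{4}{3} - \frac{\sqrt{x + x}}{3} = \frac{4}{3} - \frac{\sqrt{2 x}}{3} = \frac{4}{3} - \frac{\sqrt{2} \sqrt{x}}{3}$)
$D{\left(p \right)} = \frac{4}{3} - \frac{2 \sqrt{2}}{3}$ ($D{\left(p \right)} = \frac{4}{3} - \frac{\sqrt{2} \sqrt{4}}{3} = \frac{4}{3} - \frac{1}{3} \sqrt{2} \cdot 2 = \frac{4}{3} - \frac{2 \sqrt{2}}{3}$)
$- 36 b{\left(-9,D{\left(5 \right)} \right)} = - 36 \left(\frac{4}{3} - \frac{2 \sqrt{2}}{3}\right) = -48 + 24 \sqrt{2}$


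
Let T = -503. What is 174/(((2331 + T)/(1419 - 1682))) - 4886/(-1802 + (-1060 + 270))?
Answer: -13710437/592272 ≈ -23.149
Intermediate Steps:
174/(((2331 + T)/(1419 - 1682))) - 4886/(-1802 + (-1060 + 270)) = 174/(((2331 - 503)/(1419 - 1682))) - 4886/(-1802 + (-1060 + 270)) = 174/((1828/(-263))) - 4886/(-1802 - 790) = 174/((1828*(-1/263))) - 4886/(-2592) = 174/(-1828/263) - 4886*(-1/2592) = 174*(-263/1828) + 2443/1296 = -22881/914 + 2443/1296 = -13710437/592272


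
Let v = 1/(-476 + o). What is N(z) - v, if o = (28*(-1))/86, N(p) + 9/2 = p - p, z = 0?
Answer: -46063/10241 ≈ -4.4979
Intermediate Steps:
N(p) = -9/2 (N(p) = -9/2 + (p - p) = -9/2 + 0 = -9/2)
o = -14/43 (o = -28*1/86 = -14/43 ≈ -0.32558)
v = -43/20482 (v = 1/(-476 - 14/43) = 1/(-20482/43) = -43/20482 ≈ -0.0020994)
N(z) - v = -9/2 - 1*(-43/20482) = -9/2 + 43/20482 = -46063/10241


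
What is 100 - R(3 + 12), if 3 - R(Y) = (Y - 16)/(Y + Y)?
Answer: 2909/30 ≈ 96.967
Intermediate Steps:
R(Y) = 3 - (-16 + Y)/(2*Y) (R(Y) = 3 - (Y - 16)/(Y + Y) = 3 - (-16 + Y)/(2*Y))
100 - R(3 + 12) = 100 - (5/2 + 8/(3 + 12)) = 100 - (5/2 + 8/15) = 100 - 1*91/30 = 100 - 91/30 = 2909/30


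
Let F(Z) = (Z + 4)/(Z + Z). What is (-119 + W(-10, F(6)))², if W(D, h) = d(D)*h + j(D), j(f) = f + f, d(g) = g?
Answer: 195364/9 ≈ 21707.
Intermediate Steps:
F(Z) = (4 + Z)/(2*Z) (F(Z) = (4 + Z)/((2*Z)) = (4 + Z)*(1/(2*Z)) = (4 + Z)/(2*Z))
j(f) = 2*f
W(D, h) = 2*D + D*h (W(D, h) = D*h + 2*D = 2*D + D*h)
(-119 + W(-10, F(6)))² = (-119 - 10*(2 + (½)*(4 + 6)/6))² = (-119 - 10*(2 + (½)*(⅙)*10))² = (-119 - 10*(2 + ⅚))² = (-119 - 10*17/6)² = (-119 - 85/3)² = (-442/3)² = 195364/9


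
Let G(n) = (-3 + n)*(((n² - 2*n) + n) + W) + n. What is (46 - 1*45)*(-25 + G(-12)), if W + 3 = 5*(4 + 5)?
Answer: -3007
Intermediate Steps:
W = 42 (W = -3 + 5*(4 + 5) = -3 + 5*9 = -3 + 45 = 42)
G(n) = n + (-3 + n)*(42 + n² - n) (G(n) = (-3 + n)*(((n² - 2*n) + n) + 42) + n = (-3 + n)*((n² - n) + 42) + n = (-3 + n)*(42 + n² - n) + n = n + (-3 + n)*(42 + n² - n))
(46 - 1*45)*(-25 + G(-12)) = (46 - 1*45)*(-25 + (-126 + (-12)³ - 4*(-12)² + 46*(-12))) = (46 - 45)*(-25 + (-126 - 1728 - 4*144 - 552)) = 1*(-25 + (-126 - 1728 - 576 - 552)) = 1*(-25 - 2982) = 1*(-3007) = -3007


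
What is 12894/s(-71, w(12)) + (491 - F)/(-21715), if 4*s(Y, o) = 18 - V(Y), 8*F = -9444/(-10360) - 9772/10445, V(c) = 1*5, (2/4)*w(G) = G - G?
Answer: 48476717720417589/12218879363600 ≈ 3967.4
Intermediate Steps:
w(G) = 0 (w(G) = 2*(G - G) = 2*0 = 0)
V(c) = 5
F = -129767/43284080 (F = (-9444/(-10360) - 9772/10445)/8 = (-9444*(-1/10360) - 9772*1/10445)/8 = (2361/2590 - 9772/10445)/8 = (1/8)*(-129767/5410510) = -129767/43284080 ≈ -0.0029980)
s(Y, o) = 13/4 (s(Y, o) = (18 - 1*5)/4 = (18 - 5)/4 = (1/4)*13 = 13/4)
12894/s(-71, w(12)) + (491 - F)/(-21715) = 12894/(13/4) + (491 - 1*(-129767/43284080))/(-21715) = 12894*(4/13) + (491 + 129767/43284080)*(-1/21715) = 51576/13 + (21252613047/43284080)*(-1/21715) = 51576/13 - 21252613047/939913797200 = 48476717720417589/12218879363600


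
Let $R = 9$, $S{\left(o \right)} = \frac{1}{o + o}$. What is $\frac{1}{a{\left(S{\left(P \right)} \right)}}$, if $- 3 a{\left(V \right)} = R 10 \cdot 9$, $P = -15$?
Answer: $- \frac{1}{270} \approx -0.0037037$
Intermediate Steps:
$S{\left(o \right)} = \frac{1}{2 o}$
$a{\left(V \right)} = -270$ ($a{\left(V \right)} = - \frac{9 \cdot 10 \cdot 9}{3} = - \frac{90 \cdot 9}{3} = \left(- \frac{1}{3}\right) 810 = -270$)
$\frac{1}{a{\left(S{\left(P \right)} \right)}} = \frac{1}{-270} = - \frac{1}{270}$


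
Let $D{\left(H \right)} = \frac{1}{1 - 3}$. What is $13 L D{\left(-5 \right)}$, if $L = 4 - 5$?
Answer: $\frac{13}{2} \approx 6.5$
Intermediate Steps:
$L = -1$
$D{\left(H \right)} = - \frac{1}{2}$ ($D{\left(H \right)} = \frac{1}{-2} = - \frac{1}{2}$)
$13 L D{\left(-5 \right)} = 13 \left(-1\right) \left(- \frac{1}{2}\right) = \left(-13\right) \left(- \frac{1}{2}\right) = \frac{13}{2}$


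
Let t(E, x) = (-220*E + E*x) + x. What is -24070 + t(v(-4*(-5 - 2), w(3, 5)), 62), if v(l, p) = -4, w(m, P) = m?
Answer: -23376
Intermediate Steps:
t(E, x) = x - 220*E + E*x
-24070 + t(v(-4*(-5 - 2), w(3, 5)), 62) = -24070 + (62 - 220*(-4) - 4*62) = -24070 + (62 + 880 - 248) = -24070 + 694 = -23376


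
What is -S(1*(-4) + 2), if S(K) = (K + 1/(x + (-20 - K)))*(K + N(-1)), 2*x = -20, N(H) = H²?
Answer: -57/28 ≈ -2.0357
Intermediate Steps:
x = -10 (x = (½)*(-20) = -10)
S(K) = (1 + K)*(K + 1/(-30 - K)) (S(K) = (K + 1/(-10 + (-20 - K)))*(K + (-1)²) = (K + 1/(-30 - K))*(K + 1) = (K + 1/(-30 - K))*(1 + K) = (1 + K)*(K + 1/(-30 - K)))
-S(1*(-4) + 2) = -(-1 + (1*(-4) + 2)³ + 29*(1*(-4) + 2) + 31*(1*(-4) + 2)²)/(30 + (1*(-4) + 2)) = -(-1 + (-4 + 2)³ + 29*(-4 + 2) + 31*(-4 + 2)²)/(30 + (-4 + 2)) = -(-1 + (-2)³ + 29*(-2) + 31*(-2)²)/(30 - 2) = -(-1 - 8 - 58 + 31*4)/28 = -(-1 - 8 - 58 + 124)/28 = -57/28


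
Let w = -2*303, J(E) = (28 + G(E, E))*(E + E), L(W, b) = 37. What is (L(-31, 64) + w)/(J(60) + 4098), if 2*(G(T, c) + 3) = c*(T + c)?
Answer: -569/439098 ≈ -0.0012958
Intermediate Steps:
G(T, c) = -3 + c*(T + c)/2 (G(T, c) = -3 + (c*(T + c))/2 = -3 + c*(T + c)/2)
J(E) = 2*E*(25 + E²) (J(E) = (28 + (-3 + E²/2 + E*E/2))*(E + E) = (28 + (-3 + E²/2 + E²/2))*(2*E) = (28 + (-3 + E²))*(2*E) = (25 + E²)*(2*E) = 2*E*(25 + E²))
w = -606
(L(-31, 64) + w)/(J(60) + 4098) = (37 - 606)/(2*60*(25 + 60²) + 4098) = -569/(2*60*(25 + 3600) + 4098) = -569/(2*60*3625 + 4098) = -569/(435000 + 4098) = -569/439098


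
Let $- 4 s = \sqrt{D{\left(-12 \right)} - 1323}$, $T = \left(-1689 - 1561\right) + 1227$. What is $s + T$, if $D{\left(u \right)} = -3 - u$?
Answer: $-2023 - \frac{3 i \sqrt{146}}{4} \approx -2023.0 - 9.0623 i$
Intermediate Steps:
$T = -2023$ ($T = -3250 + 1227 = -2023$)
$s = - \frac{3 i \sqrt{146}}{4}$ ($s = - \frac{\sqrt{\left(-3 - -12\right) - 1323}}{4} = - \frac{\sqrt{\left(-3 + 12\right) - 1323}}{4} = - \frac{\sqrt{9 - 1323}}{4} = - \frac{\sqrt{-1314}}{4} = - \frac{3 i \sqrt{146}}{4} \approx - 9.0623 i$)
$s + T = - \frac{3 i \sqrt{146}}{4} - 2023 = -2023 - \frac{3 i \sqrt{146}}{4}$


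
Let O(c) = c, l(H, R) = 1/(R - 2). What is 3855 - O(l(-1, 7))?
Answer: 19274/5 ≈ 3854.8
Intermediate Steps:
l(H, R) = 1/(-2 + R)
3855 - O(l(-1, 7)) = 3855 - 1/(-2 + 7) = 3855 - 1/5 = 19274/5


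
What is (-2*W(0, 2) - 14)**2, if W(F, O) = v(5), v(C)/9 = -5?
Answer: 5776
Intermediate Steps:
v(C) = -45 (v(C) = 9*(-5) = -45)
W(F, O) = -45
(-2*W(0, 2) - 14)**2 = (-2*(-45) - 14)**2 = (90 - 14)**2 = 76**2 = 5776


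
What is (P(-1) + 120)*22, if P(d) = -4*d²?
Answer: 2552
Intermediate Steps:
(P(-1) + 120)*22 = (-4*(-1)² + 120)*22 = (-4*1 + 120)*22 = (-4 + 120)*22 = 116*22 = 2552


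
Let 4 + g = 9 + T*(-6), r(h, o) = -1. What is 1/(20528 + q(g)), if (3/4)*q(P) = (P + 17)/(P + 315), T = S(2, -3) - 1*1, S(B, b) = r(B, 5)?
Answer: 249/5111506 ≈ 4.8714e-5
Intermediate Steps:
S(B, b) = -1
T = -2 (T = -1 - 1*1 = -1 - 1 = -2)
g = 17 (g = -4 + (9 - 2*(-6)) = -4 + (9 + 12) = -4 + 21 = 17)
q(P) = 4*(17 + P)/(3*(315 + P)) (q(P) = 4*((P + 17)/(P + 315))/3 = 4*((17 + P)/(315 + P))/3 = 4*(17 + P)/(3*(315 + P)))
1/(20528 + q(g)) = 1/(20528 + 4*(17 + 17)/(3*(315 + 17))) = 1/(20528 + (4/3)*34/332) = 1/(20528 + (4/3)*(1/332)*34) = 1/(20528 + 34/249) = 1/(5111506/249) = 249/5111506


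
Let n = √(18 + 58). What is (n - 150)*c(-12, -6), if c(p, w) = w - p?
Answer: -900 + 12*√19 ≈ -847.69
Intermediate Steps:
n = 2*√19 (n = √76 = 2*√19 ≈ 8.7178)
(n - 150)*c(-12, -6) = (2*√19 - 150)*(-6 - 1*(-12)) = (-150 + 2*√19)*(-6 + 12) = (-150 + 2*√19)*6 = -900 + 12*√19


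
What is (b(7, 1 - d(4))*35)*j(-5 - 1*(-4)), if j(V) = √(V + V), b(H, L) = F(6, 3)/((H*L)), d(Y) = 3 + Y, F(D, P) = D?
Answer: -5*I*√2 ≈ -7.0711*I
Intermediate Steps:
b(H, L) = 6/(H*L) (b(H, L) = 6/((H*L)) = 6*(1/(H*L)) = 6/(H*L))
j(V) = √2*√V (j(V) = √(2*V) = √2*√V)
(b(7, 1 - d(4))*35)*j(-5 - 1*(-4)) = ((6/(7*(1 - (3 + 4))))*35)*(√2*√(-5 - 1*(-4))) = ((6*(⅐)/(1 - 1*7))*35)*(√2*√(-5 + 4)) = ((6*(⅐)/(1 - 7))*35)*(√2*√(-1)) = ((6*(⅐)/(-6))*35)*(√2*I) = ((6*(⅐)*(-⅙))*35)*(I*√2) = (-⅐*35)*(I*√2) = -5*I*√2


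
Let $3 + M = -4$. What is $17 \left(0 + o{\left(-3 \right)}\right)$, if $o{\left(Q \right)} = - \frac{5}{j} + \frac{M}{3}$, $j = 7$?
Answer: $- \frac{1088}{21} \approx -51.81$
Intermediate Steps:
$M = -7$ ($M = -3 - 4 = -7$)
$o{\left(Q \right)} = - \frac{64}{21}$ ($o{\left(Q \right)} = - \frac{5}{7} - \frac{7}{3} = - \frac{64}{21}$)
$17 \left(0 + o{\left(-3 \right)}\right) = 17 \left(0 - \frac{64}{21}\right) = 17 \left(- \frac{64}{21}\right) = - \frac{1088}{21}$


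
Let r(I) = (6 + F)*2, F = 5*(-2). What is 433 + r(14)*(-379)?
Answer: 3465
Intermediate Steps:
F = -10
r(I) = -8 (r(I) = (6 - 10)*2 = -4*2 = -8)
433 + r(14)*(-379) = 433 - 8*(-379) = 433 + 3032 = 3465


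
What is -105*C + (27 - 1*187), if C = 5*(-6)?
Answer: 2990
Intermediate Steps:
C = -30
-105*C + (27 - 1*187) = -105*(-30) + (27 - 1*187) = 3150 + (27 - 187) = 3150 - 160 = 2990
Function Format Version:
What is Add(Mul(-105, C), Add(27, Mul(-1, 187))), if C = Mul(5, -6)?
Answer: 2990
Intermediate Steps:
C = -30
Add(Mul(-105, C), Add(27, Mul(-1, 187))) = Add(Mul(-105, -30), Add(27, Mul(-1, 187))) = Add(3150, Add(27, -187)) = Add(3150, -160) = 2990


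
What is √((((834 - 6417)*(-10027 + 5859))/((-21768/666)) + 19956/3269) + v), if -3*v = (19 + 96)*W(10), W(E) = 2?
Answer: 2*I*√14083837742354988741/8894949 ≈ 843.81*I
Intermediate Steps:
v = -230/3 (v = -(19 + 96)*2/3 = -115*2/3 = -⅓*230 = -230/3 ≈ -76.667)
√((((834 - 6417)*(-10027 + 5859))/((-21768/666)) + 19956/3269) + v) = √((((834 - 6417)*(-10027 + 5859))/((-21768/666)) + 19956/3269) - 230/3) = √(((-5583*(-4168))/((-21768*1/666)) + 19956*(1/3269)) - 230/3) = √((23269944/(-3628/111) + 19956/3269) - 230/3) = √((23269944*(-111/3628) + 19956/3269) - 230/3) = √((-645740946/907 + 19956/3269) - 230/3) = √(-2110909052382/2964983 - 230/3) = √(-6333409103236/8894949) = 2*I*√14083837742354988741/8894949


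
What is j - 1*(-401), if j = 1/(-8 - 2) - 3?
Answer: 3979/10 ≈ 397.90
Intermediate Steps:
j = -31/10 (j = 1/(-10) - 3 = 1*(-⅒) - 3 = -⅒ - 3 = -31/10 ≈ -3.1000)
j - 1*(-401) = -31/10 - 1*(-401) = -31/10 + 401 = 3979/10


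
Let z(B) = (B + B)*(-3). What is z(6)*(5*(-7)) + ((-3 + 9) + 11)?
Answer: 1277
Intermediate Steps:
z(B) = -6*B (z(B) = (2*B)*(-3) = -6*B)
z(6)*(5*(-7)) + ((-3 + 9) + 11) = (-6*6)*(5*(-7)) + ((-3 + 9) + 11) = -36*(-35) + (6 + 11) = 1260 + 17 = 1277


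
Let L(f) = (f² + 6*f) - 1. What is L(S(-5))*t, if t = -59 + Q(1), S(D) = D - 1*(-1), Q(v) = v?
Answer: 522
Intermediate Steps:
S(D) = 1 + D (S(D) = D + 1 = 1 + D)
t = -58 (t = -59 + 1 = -58)
L(f) = -1 + f² + 6*f
L(S(-5))*t = (-1 + (1 - 5)² + 6*(1 - 5))*(-58) = (-1 + (-4)² + 6*(-4))*(-58) = (-1 + 16 - 24)*(-58) = -9*(-58) = 522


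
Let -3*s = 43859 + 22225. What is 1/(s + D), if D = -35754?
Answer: -1/57782 ≈ -1.7306e-5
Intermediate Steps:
s = -22028 (s = -(43859 + 22225)/3 = -⅓*66084 = -22028)
1/(s + D) = 1/(-22028 - 35754) = 1/(-57782) = -1/57782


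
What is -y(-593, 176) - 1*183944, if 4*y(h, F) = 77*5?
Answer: -736161/4 ≈ -1.8404e+5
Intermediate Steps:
y(h, F) = 385/4 (y(h, F) = (77*5)/4 = (¼)*385 = 385/4)
-y(-593, 176) - 1*183944 = -1*385/4 - 1*183944 = -385/4 - 183944 = -736161/4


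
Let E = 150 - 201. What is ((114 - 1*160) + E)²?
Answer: 9409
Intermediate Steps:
E = -51
((114 - 1*160) + E)² = ((114 - 1*160) - 51)² = ((114 - 160) - 51)² = (-46 - 51)² = (-97)² = 9409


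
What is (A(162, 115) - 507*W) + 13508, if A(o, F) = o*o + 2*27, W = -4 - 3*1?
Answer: 43355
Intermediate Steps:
W = -7 (W = -4 - 3 = -7)
A(o, F) = 54 + o**2 (A(o, F) = o**2 + 54 = 54 + o**2)
(A(162, 115) - 507*W) + 13508 = ((54 + 162**2) - 507*(-7)) + 13508 = ((54 + 26244) + 3549) + 13508 = (26298 + 3549) + 13508 = 29847 + 13508 = 43355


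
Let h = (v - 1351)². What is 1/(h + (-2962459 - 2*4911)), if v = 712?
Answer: -1/2563960 ≈ -3.9002e-7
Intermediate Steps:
h = 408321 (h = (712 - 1351)² = (-639)² = 408321)
1/(h + (-2962459 - 2*4911)) = 1/(408321 + (-2962459 - 2*4911)) = 1/(408321 + (-2962459 - 9822)) = 1/(408321 - 2972281) = 1/(-2563960) = -1/2563960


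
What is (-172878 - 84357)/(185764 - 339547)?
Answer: 85745/51261 ≈ 1.6727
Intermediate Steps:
(-172878 - 84357)/(185764 - 339547) = -257235/(-153783) = -257235*(-1/153783) = 85745/51261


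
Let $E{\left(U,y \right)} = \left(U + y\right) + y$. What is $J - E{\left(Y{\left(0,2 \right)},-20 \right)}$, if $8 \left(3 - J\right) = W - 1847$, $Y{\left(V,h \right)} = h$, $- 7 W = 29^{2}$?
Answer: $\frac{8033}{28} \approx 286.89$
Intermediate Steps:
$W = - \frac{841}{7}$ ($W = - \frac{29^{2}}{7} = \left(- \frac{1}{7}\right) 841 = - \frac{841}{7} \approx -120.14$)
$E{\left(U,y \right)} = U + 2 y$
$J = \frac{6969}{28}$ ($J = 3 - \frac{- \frac{841}{7} - 1847}{8} = 3 - - \frac{6885}{28} = 3 + \frac{6885}{28} = \frac{6969}{28} \approx 248.89$)
$J - E{\left(Y{\left(0,2 \right)},-20 \right)} = \frac{6969}{28} - \left(2 + 2 \left(-20\right)\right) = \frac{6969}{28} - \left(2 - 40\right) = \frac{6969}{28} - -38 = \frac{6969}{28} + 38 = \frac{8033}{28}$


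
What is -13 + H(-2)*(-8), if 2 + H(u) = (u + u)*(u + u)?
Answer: -125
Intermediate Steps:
H(u) = -2 + 4*u² (H(u) = -2 + (u + u)*(u + u) = -2 + (2*u)*(2*u) = -2 + 4*u²)
-13 + H(-2)*(-8) = -13 + (-2 + 4*(-2)²)*(-8) = -13 + (-2 + 4*4)*(-8) = -13 + (-2 + 16)*(-8) = -13 + 14*(-8) = -13 - 112 = -125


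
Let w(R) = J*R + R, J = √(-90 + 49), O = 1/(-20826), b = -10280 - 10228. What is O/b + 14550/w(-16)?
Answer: -129464568661/5979394512 + 2425*I*√41/112 ≈ -21.652 + 138.64*I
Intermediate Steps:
b = -20508
O = -1/20826 ≈ -4.8017e-5
J = I*√41 (J = √(-41) = I*√41 ≈ 6.4031*I)
w(R) = R + I*R*√41 (w(R) = (I*√41)*R + R = I*R*√41 + R = R + I*R*√41)
O/b + 14550/w(-16) = -1/20826/(-20508) + 14550/((-16*(1 + I*√41))) = -1/20826*(-1/20508) + 14550/(-16 - 16*I*√41) = 1/427099608 + 14550/(-16 - 16*I*√41)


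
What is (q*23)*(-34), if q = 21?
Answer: -16422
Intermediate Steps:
(q*23)*(-34) = (21*23)*(-34) = 483*(-34) = -16422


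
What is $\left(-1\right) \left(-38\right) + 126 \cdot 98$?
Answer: $12386$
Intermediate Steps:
$\left(-1\right) \left(-38\right) + 126 \cdot 98 = 38 + 12348 = 12386$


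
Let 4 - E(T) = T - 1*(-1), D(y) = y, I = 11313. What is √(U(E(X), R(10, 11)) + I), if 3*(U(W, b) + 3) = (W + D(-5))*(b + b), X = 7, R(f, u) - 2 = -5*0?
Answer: √11298 ≈ 106.29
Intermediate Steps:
R(f, u) = 2 (R(f, u) = 2 - 5*0 = 2 + 0 = 2)
E(T) = 3 - T (E(T) = 4 - (T - 1*(-1)) = 4 - (T + 1) = 4 - (1 + T) = 4 + (-1 - T) = 3 - T)
U(W, b) = -3 + 2*b*(-5 + W)/3 (U(W, b) = -3 + ((W - 5)*(b + b))/3 = -3 + ((-5 + W)*(2*b))/3 = -3 + (2*b*(-5 + W))/3 = -3 + 2*b*(-5 + W)/3)
√(U(E(X), R(10, 11)) + I) = √((-3 - 10/3*2 + (⅔)*(3 - 1*7)*2) + 11313) = √((-3 - 20/3 + (⅔)*(3 - 7)*2) + 11313) = √((-3 - 20/3 + (⅔)*(-4)*2) + 11313) = √((-3 - 20/3 - 16/3) + 11313) = √(-15 + 11313) = √11298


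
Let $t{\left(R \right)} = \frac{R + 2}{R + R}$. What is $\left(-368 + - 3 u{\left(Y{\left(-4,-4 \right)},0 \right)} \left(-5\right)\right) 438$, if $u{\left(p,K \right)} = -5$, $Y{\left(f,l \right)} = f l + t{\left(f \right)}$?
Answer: $-194034$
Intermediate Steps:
$t{\left(R \right)} = \frac{2 + R}{2 R}$
$Y{\left(f,l \right)} = f l + \frac{2 + f}{2 f}$
$\left(-368 + - 3 u{\left(Y{\left(-4,-4 \right)},0 \right)} \left(-5\right)\right) 438 = \left(-368 + \left(-3\right) \left(-5\right) \left(-5\right)\right) 438 = \left(-368 + 15 \left(-5\right)\right) 438 = \left(-368 - 75\right) 438 = \left(-443\right) 438 = -194034$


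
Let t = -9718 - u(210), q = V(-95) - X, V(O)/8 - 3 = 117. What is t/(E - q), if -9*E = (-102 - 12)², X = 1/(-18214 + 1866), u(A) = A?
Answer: 162302944/39300593 ≈ 4.1298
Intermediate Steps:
X = -1/16348 (X = 1/(-16348) = -1/16348 ≈ -6.1169e-5)
E = -1444 (E = -(-102 - 12)²/9 = -⅑*(-114)² = -⅑*12996 = -1444)
V(O) = 960 (V(O) = 24 + 8*117 = 24 + 936 = 960)
q = 15694081/16348 (q = 960 - 1*(-1/16348) = 960 + 1/16348 = 15694081/16348 ≈ 960.00)
t = -9928 (t = -9718 - 1*210 = -9718 - 210 = -9928)
t/(E - q) = -9928/(-1444 - 1*15694081/16348) = -9928/(-1444 - 15694081/16348) = -9928/(-39300593/16348) = -9928*(-16348/39300593) = 162302944/39300593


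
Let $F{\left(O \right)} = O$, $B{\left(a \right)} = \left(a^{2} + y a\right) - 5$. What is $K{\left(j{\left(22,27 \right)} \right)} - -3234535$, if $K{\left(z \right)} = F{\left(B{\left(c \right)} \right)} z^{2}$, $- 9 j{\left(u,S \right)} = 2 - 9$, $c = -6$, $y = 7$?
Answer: $\frac{261996796}{81} \approx 3.2345 \cdot 10^{6}$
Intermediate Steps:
$B{\left(a \right)} = -5 + a^{2} + 7 a$ ($B{\left(a \right)} = \left(a^{2} + 7 a\right) - 5 = -5 + a^{2} + 7 a$)
$j{\left(u,S \right)} = \frac{7}{9}$ ($j{\left(u,S \right)} = - \frac{2 - 9}{9} = \left(- \frac{1}{9}\right) \left(-7\right) = \frac{7}{9}$)
$K{\left(z \right)} = - 11 z^{2}$ ($K{\left(z \right)} = \left(-5 + \left(-6\right)^{2} + 7 \left(-6\right)\right) z^{2} = \left(-5 + 36 - 42\right) z^{2} = - 11 z^{2}$)
$K{\left(j{\left(22,27 \right)} \right)} - -3234535 = - 11 \left(\frac{7}{9}\right)^{2} - -3234535 = \left(-11\right) \frac{49}{81} + 3234535 = - \frac{539}{81} + 3234535 = \frac{261996796}{81}$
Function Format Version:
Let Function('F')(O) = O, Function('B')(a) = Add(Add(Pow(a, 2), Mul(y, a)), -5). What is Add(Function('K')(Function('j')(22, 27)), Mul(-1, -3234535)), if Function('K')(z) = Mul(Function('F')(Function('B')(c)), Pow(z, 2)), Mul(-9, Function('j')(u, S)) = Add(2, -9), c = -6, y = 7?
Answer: Rational(261996796, 81) ≈ 3.2345e+6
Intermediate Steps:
Function('B')(a) = Add(-5, Pow(a, 2), Mul(7, a)) (Function('B')(a) = Add(Add(Pow(a, 2), Mul(7, a)), -5) = Add(-5, Pow(a, 2), Mul(7, a)))
Function('j')(u, S) = Rational(7, 9) (Function('j')(u, S) = Mul(Rational(-1, 9), Add(2, -9)) = Mul(Rational(-1, 9), -7) = Rational(7, 9))
Function('K')(z) = Mul(-11, Pow(z, 2)) (Function('K')(z) = Mul(Add(-5, Pow(-6, 2), Mul(7, -6)), Pow(z, 2)) = Mul(Add(-5, 36, -42), Pow(z, 2)) = Mul(-11, Pow(z, 2)))
Add(Function('K')(Function('j')(22, 27)), Mul(-1, -3234535)) = Add(Mul(-11, Pow(Rational(7, 9), 2)), Mul(-1, -3234535)) = Add(Mul(-11, Rational(49, 81)), 3234535) = Add(Rational(-539, 81), 3234535) = Rational(261996796, 81)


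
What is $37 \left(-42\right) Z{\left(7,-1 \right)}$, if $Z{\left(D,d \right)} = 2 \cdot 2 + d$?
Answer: $-4662$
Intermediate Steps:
$Z{\left(D,d \right)} = 4 + d$
$37 \left(-42\right) Z{\left(7,-1 \right)} = 37 \left(-42\right) \left(4 - 1\right) = \left(-1554\right) 3 = -4662$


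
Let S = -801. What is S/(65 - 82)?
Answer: 801/17 ≈ 47.118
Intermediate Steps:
S/(65 - 82) = -801/(65 - 82) = -801/(-17) = -1/17*(-801) = 801/17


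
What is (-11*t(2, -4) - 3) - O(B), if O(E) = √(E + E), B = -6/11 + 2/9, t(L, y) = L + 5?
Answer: -80 - 8*I*√11/33 ≈ -80.0 - 0.80403*I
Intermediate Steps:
t(L, y) = 5 + L
B = -32/99 (B = -6*1/11 + 2*(⅑) = -6/11 + 2/9 = -32/99 ≈ -0.32323)
O(E) = √2*√E (O(E) = √(2*E) = √2*√E)
(-11*t(2, -4) - 3) - O(B) = (-11*(5 + 2) - 3) - √2*√(-32/99) = (-11*7 - 3) - √2*4*I*√22/33 = (-77 - 3) - 8*I*√11/33 = -80 - 8*I*√11/33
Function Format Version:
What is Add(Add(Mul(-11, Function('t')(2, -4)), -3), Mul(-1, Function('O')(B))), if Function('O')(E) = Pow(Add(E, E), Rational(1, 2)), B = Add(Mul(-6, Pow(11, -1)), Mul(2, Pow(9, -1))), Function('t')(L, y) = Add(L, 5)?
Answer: Add(-80, Mul(Rational(-8, 33), I, Pow(11, Rational(1, 2)))) ≈ Add(-80.000, Mul(-0.80403, I))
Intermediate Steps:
Function('t')(L, y) = Add(5, L)
B = Rational(-32, 99) (B = Add(Mul(-6, Rational(1, 11)), Mul(2, Rational(1, 9))) = Add(Rational(-6, 11), Rational(2, 9)) = Rational(-32, 99) ≈ -0.32323)
Function('O')(E) = Mul(Pow(2, Rational(1, 2)), Pow(E, Rational(1, 2))) (Function('O')(E) = Pow(Mul(2, E), Rational(1, 2)) = Mul(Pow(2, Rational(1, 2)), Pow(E, Rational(1, 2))))
Add(Add(Mul(-11, Function('t')(2, -4)), -3), Mul(-1, Function('O')(B))) = Add(Add(Mul(-11, Add(5, 2)), -3), Mul(-1, Mul(Pow(2, Rational(1, 2)), Pow(Rational(-32, 99), Rational(1, 2))))) = Add(Add(Mul(-11, 7), -3), Mul(-1, Mul(Pow(2, Rational(1, 2)), Mul(Rational(4, 33), I, Pow(22, Rational(1, 2)))))) = Add(Add(-77, -3), Mul(-1, Mul(Rational(8, 33), I, Pow(11, Rational(1, 2))))) = Add(-80, Mul(Rational(-8, 33), I, Pow(11, Rational(1, 2))))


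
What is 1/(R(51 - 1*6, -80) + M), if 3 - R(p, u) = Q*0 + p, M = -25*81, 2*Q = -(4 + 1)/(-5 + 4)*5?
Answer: -1/2067 ≈ -0.00048379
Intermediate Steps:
Q = 25/2 (Q = (-(4 + 1)/(-5 + 4)*5)/2 = (-5/(-1)*5)/2 = (-5*(-1)*5)/2 = (-1*(-5)*5)/2 = (5*5)/2 = (½)*25 = 25/2 ≈ 12.500)
M = -2025
R(p, u) = 3 - p (R(p, u) = 3 - ((25/2)*0 + p) = 3 - (0 + p) = 3 - p)
1/(R(51 - 1*6, -80) + M) = 1/((3 - (51 - 1*6)) - 2025) = 1/((3 - (51 - 6)) - 2025) = 1/((3 - 1*45) - 2025) = 1/((3 - 45) - 2025) = 1/(-42 - 2025) = 1/(-2067) = -1/2067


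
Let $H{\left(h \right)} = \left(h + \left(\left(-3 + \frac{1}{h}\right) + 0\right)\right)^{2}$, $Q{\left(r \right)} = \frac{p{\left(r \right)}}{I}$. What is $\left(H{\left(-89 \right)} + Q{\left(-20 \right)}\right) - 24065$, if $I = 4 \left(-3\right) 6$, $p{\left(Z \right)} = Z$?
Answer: $- \frac{2224024987}{142578} \approx -15599.0$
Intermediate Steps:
$I = -72$ ($I = \left(-12\right) 6 = -72$)
$Q{\left(r \right)} = - \frac{r}{72}$ ($Q{\left(r \right)} = \frac{r}{-72} = r \left(- \frac{1}{72}\right) = - \frac{r}{72}$)
$H{\left(h \right)} = \left(-3 + h + \frac{1}{h}\right)^{2}$ ($H{\left(h \right)} = \left(h - \left(3 - \frac{1}{h}\right)\right)^{2} = \left(-3 + h + \frac{1}{h}\right)^{2}$)
$\left(H{\left(-89 \right)} + Q{\left(-20 \right)}\right) - 24065 = \left(\frac{\left(1 + \left(-89\right)^{2} - -267\right)^{2}}{7921} - - \frac{5}{18}\right) - 24065 = \left(\frac{\left(1 + 7921 + 267\right)^{2}}{7921} + \frac{5}{18}\right) - 24065 = \left(\frac{8189^{2}}{7921} + \frac{5}{18}\right) - 24065 = \left(\frac{1}{7921} \cdot 67059721 + \frac{5}{18}\right) - 24065 = \left(\frac{67059721}{7921} + \frac{5}{18}\right) - 24065 = \frac{1207114583}{142578} - 24065 = - \frac{2224024987}{142578}$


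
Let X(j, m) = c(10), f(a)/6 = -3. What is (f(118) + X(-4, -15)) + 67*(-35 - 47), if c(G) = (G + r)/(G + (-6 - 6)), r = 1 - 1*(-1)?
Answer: -5518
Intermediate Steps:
f(a) = -18 (f(a) = 6*(-3) = -18)
r = 2 (r = 1 + 1 = 2)
c(G) = (2 + G)/(-12 + G) (c(G) = (G + 2)/(G + (-6 - 6)) = (2 + G)/(G - 12) = (2 + G)/(-12 + G))
X(j, m) = -6 (X(j, m) = (2 + 10)/(-12 + 10) = 12/(-2) = -½*12 = -6)
(f(118) + X(-4, -15)) + 67*(-35 - 47) = (-18 - 6) + 67*(-35 - 47) = -24 + 67*(-82) = -24 - 5494 = -5518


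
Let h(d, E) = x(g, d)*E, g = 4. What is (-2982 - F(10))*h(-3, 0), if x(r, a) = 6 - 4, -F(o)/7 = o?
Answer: 0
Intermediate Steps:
F(o) = -7*o
x(r, a) = 2
h(d, E) = 2*E
(-2982 - F(10))*h(-3, 0) = (-2982 - (-7)*10)*(2*0) = (-2982 - 1*(-70))*0 = (-2982 + 70)*0 = -2912*0 = 0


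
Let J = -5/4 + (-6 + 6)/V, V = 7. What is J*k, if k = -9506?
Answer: 23765/2 ≈ 11883.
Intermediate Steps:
J = -5/4 (J = -5/4 + (-6 + 6)/7 = -5*1/4 + 0*(1/7) = -5/4 + 0 = -5/4 ≈ -1.2500)
J*k = -5/4*(-9506) = 23765/2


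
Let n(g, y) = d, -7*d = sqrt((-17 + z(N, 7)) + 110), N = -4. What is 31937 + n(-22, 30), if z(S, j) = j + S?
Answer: 31937 - 4*sqrt(6)/7 ≈ 31936.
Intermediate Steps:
z(S, j) = S + j
d = -4*sqrt(6)/7 (d = -sqrt((-17 + (-4 + 7)) + 110)/7 = -sqrt((-17 + 3) + 110)/7 = -sqrt(-14 + 110)/7 = -4*sqrt(6)/7 ≈ -1.3997)
n(g, y) = -4*sqrt(6)/7
31937 + n(-22, 30) = 31937 - 4*sqrt(6)/7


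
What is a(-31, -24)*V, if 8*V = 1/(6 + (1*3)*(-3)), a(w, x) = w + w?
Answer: 31/12 ≈ 2.5833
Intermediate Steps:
a(w, x) = 2*w
V = -1/24 (V = 1/(8*(6 + (1*3)*(-3))) = 1/(8*(6 + 3*(-3))) = 1/(8*(6 - 9)) = (⅛)/(-3) = (⅛)*(-⅓) = -1/24 ≈ -0.041667)
a(-31, -24)*V = (2*(-31))*(-1/24) = -62*(-1/24) = 31/12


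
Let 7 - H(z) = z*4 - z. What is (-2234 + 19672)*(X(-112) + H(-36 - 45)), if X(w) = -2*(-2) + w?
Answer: 2476196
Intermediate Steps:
X(w) = 4 + w
H(z) = 7 - 3*z (H(z) = 7 - (z*4 - z) = 7 - (4*z - z) = 7 - 3*z)
(-2234 + 19672)*(X(-112) + H(-36 - 45)) = (-2234 + 19672)*((4 - 112) + (7 - 3*(-36 - 45))) = 17438*(-108 + (7 - 3*(-81))) = 17438*(-108 + (7 + 243)) = 17438*(-108 + 250) = 17438*142 = 2476196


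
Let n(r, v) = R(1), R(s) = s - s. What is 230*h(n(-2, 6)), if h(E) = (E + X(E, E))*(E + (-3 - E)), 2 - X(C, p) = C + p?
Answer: -1380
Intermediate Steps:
X(C, p) = 2 - C - p (X(C, p) = 2 - (C + p) = 2 + (-C - p) = 2 - C - p)
R(s) = 0
n(r, v) = 0
h(E) = -6 + 3*E (h(E) = (E + (2 - E - E))*(E + (-3 - E)) = (E + (2 - 2*E))*(-3) = (2 - E)*(-3) = -6 + 3*E)
230*h(n(-2, 6)) = 230*(-6 + 3*0) = 230*(-6 + 0) = 230*(-6) = -1380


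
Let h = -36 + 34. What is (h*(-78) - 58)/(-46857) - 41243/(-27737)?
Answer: 1929805025/1299672609 ≈ 1.4848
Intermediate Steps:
h = -2
(h*(-78) - 58)/(-46857) - 41243/(-27737) = (-2*(-78) - 58)/(-46857) - 41243/(-27737) = (156 - 58)*(-1/46857) - 41243*(-1/27737) = 98*(-1/46857) + 41243/27737 = -98/46857 + 41243/27737 = 1929805025/1299672609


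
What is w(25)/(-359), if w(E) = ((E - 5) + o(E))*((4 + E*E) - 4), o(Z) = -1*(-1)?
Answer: -13125/359 ≈ -36.560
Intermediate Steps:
o(Z) = 1
w(E) = E²*(-4 + E) (w(E) = ((E - 5) + 1)*((4 + E*E) - 4) = ((-5 + E) + 1)*((4 + E²) - 4) = (-4 + E)*E² = E²*(-4 + E))
w(25)/(-359) = (25²*(-4 + 25))/(-359) = (625*21)*(-1/359) = 13125*(-1/359) = -13125/359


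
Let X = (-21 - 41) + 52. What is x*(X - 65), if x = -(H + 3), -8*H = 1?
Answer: 1725/8 ≈ 215.63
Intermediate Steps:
H = -⅛ (H = -⅛*1 = -⅛ ≈ -0.12500)
x = -23/8 (x = -(-⅛ + 3) = -1*23/8 = -23/8 ≈ -2.8750)
X = -10 (X = -62 + 52 = -10)
x*(X - 65) = -23*(-10 - 65)/8 = -23/8*(-75) = 1725/8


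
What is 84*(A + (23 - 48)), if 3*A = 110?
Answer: 980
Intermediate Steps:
A = 110/3 (A = (⅓)*110 = 110/3 ≈ 36.667)
84*(A + (23 - 48)) = 84*(110/3 + (23 - 48)) = 84*(110/3 - 25) = 84*(35/3) = 980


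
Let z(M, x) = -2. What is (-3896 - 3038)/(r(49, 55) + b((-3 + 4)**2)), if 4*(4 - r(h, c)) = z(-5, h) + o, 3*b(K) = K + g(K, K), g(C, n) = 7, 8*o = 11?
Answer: -665664/655 ≈ -1016.3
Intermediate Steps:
o = 11/8 (o = (1/8)*11 = 11/8 ≈ 1.3750)
b(K) = 7/3 + K/3 (b(K) = (K + 7)/3 = (7 + K)/3 = 7/3 + K/3)
r(h, c) = 133/32 (r(h, c) = 4 - (-2 + 11/8)/4 = 4 - 1/4*(-5/8) = 4 + 5/32 = 133/32)
(-3896 - 3038)/(r(49, 55) + b((-3 + 4)**2)) = (-3896 - 3038)/(133/32 + (7/3 + (-3 + 4)**2/3)) = -6934/(133/32 + (7/3 + (1/3)*1**2)) = -6934/(133/32 + (7/3 + (1/3)*1)) = -6934/(133/32 + (7/3 + 1/3)) = -6934/(133/32 + 8/3) = -6934/655/96 = -6934*96/655 = -665664/655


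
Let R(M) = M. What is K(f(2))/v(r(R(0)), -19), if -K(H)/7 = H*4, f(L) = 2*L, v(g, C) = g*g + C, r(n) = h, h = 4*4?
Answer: -112/237 ≈ -0.47257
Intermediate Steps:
h = 16
r(n) = 16
v(g, C) = C + g² (v(g, C) = g² + C = C + g²)
K(H) = -28*H (K(H) = -7*H*4 = -28*H)
K(f(2))/v(r(R(0)), -19) = (-56*2)/(-19 + 16²) = (-28*4)/(-19 + 256) = -112/237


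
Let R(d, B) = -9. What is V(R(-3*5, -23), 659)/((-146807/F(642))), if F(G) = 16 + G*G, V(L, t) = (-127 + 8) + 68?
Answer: 21021180/146807 ≈ 143.19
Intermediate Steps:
V(L, t) = -51 (V(L, t) = -119 + 68 = -51)
F(G) = 16 + G²
V(R(-3*5, -23), 659)/((-146807/F(642))) = -51/((-146807/(16 + 642²))) = -51/((-146807/(16 + 412164))) = -51/((-146807/412180)) = -51/((-146807*1/412180)) = -51/(-146807/412180) = -51*(-412180/146807) = 21021180/146807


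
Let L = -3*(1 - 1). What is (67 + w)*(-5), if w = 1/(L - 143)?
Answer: -47900/143 ≈ -334.96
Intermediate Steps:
L = 0 (L = -3*0 = 0)
w = -1/143 (w = 1/(0 - 143) = 1/(-143) = -1/143 ≈ -0.0069930)
(67 + w)*(-5) = (67 - 1/143)*(-5) = (9580/143)*(-5) = -47900/143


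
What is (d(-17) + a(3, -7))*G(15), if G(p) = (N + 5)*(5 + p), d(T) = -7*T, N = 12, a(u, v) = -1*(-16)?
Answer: 45900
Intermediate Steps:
a(u, v) = 16
G(p) = 85 + 17*p (G(p) = (12 + 5)*(5 + p) = 17*(5 + p) = 85 + 17*p)
(d(-17) + a(3, -7))*G(15) = (-7*(-17) + 16)*(85 + 17*15) = (119 + 16)*(85 + 255) = 135*340 = 45900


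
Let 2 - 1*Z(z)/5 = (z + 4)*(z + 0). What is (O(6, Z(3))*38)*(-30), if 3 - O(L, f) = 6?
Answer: 3420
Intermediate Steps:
Z(z) = 10 - 5*z*(4 + z) (Z(z) = 10 - 5*(z + 4)*(z + 0) = 10 - 5*(4 + z)*z = 10 - 5*z*(4 + z))
O(L, f) = -3 (O(L, f) = 3 - 1*6 = 3 - 6 = -3)
(O(6, Z(3))*38)*(-30) = -3*38*(-30) = -114*(-30) = 3420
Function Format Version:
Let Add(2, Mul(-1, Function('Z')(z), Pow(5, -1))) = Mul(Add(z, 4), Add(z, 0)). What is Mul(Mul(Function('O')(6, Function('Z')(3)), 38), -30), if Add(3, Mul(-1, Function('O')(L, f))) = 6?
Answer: 3420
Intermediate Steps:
Function('Z')(z) = Add(10, Mul(-5, z, Add(4, z))) (Function('Z')(z) = Add(10, Mul(-5, Mul(Add(z, 4), Add(z, 0)))) = Add(10, Mul(-5, Mul(Add(4, z), z))) = Add(10, Mul(-5, Mul(z, Add(4, z)))) = Add(10, Mul(-5, z, Add(4, z))))
Function('O')(L, f) = -3 (Function('O')(L, f) = Add(3, Mul(-1, 6)) = Add(3, -6) = -3)
Mul(Mul(Function('O')(6, Function('Z')(3)), 38), -30) = Mul(Mul(-3, 38), -30) = Mul(-114, -30) = 3420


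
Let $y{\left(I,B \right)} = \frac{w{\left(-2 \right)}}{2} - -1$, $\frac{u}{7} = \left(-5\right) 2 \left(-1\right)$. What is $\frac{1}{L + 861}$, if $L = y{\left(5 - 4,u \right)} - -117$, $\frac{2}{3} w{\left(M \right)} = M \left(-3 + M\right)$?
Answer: $\frac{2}{1973} \approx 0.0010137$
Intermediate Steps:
$w{\left(M \right)} = \frac{3 M \left(-3 + M\right)}{2}$
$u = 70$ ($u = 7 \left(-5\right) 2 \left(-1\right) = 7 \left(\left(-10\right) \left(-1\right)\right) = 7 \cdot 10 = 70$)
$y{\left(I,B \right)} = \frac{17}{2}$ ($y{\left(I,B \right)} = \frac{\frac{3}{2} \left(-2\right) \left(-3 - 2\right)}{2} - -1 = \frac{3}{2} \left(-2\right) \left(-5\right) \frac{1}{2} + 1 = 15 \cdot \frac{1}{2} + 1 = \frac{15}{2} + 1 = \frac{17}{2}$)
$L = \frac{251}{2}$ ($L = \frac{17}{2} - -117 = \frac{17}{2} + 117 = \frac{251}{2} \approx 125.5$)
$\frac{1}{L + 861} = \frac{1}{\frac{251}{2} + 861} = \frac{1}{\frac{1973}{2}} = \frac{2}{1973}$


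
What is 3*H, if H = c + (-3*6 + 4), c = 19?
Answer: 15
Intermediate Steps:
H = 5 (H = 19 + (-3*6 + 4) = 19 + (-18 + 4) = 19 - 14 = 5)
3*H = 3*5 = 15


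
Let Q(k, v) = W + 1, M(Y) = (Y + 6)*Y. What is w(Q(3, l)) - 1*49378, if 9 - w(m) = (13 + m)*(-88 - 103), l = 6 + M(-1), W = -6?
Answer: -47841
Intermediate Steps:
M(Y) = Y*(6 + Y) (M(Y) = (6 + Y)*Y = Y*(6 + Y))
l = 1 (l = 6 - (6 - 1) = 6 - 1*5 = 6 - 5 = 1)
Q(k, v) = -5 (Q(k, v) = -6 + 1 = -5)
w(m) = 2492 + 191*m (w(m) = 9 - (13 + m)*(-88 - 103) = 9 - (13 + m)*(-191) = 9 - (-2483 - 191*m) = 9 + (2483 + 191*m) = 2492 + 191*m)
w(Q(3, l)) - 1*49378 = (2492 + 191*(-5)) - 1*49378 = (2492 - 955) - 49378 = 1537 - 49378 = -47841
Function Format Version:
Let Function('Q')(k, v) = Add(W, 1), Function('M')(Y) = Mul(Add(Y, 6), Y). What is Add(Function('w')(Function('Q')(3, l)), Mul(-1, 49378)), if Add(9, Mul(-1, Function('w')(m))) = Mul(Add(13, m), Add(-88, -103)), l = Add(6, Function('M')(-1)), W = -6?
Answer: -47841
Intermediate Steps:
Function('M')(Y) = Mul(Y, Add(6, Y)) (Function('M')(Y) = Mul(Add(6, Y), Y) = Mul(Y, Add(6, Y)))
l = 1 (l = Add(6, Mul(-1, Add(6, -1))) = Add(6, Mul(-1, 5)) = Add(6, -5) = 1)
Function('Q')(k, v) = -5 (Function('Q')(k, v) = Add(-6, 1) = -5)
Function('w')(m) = Add(2492, Mul(191, m)) (Function('w')(m) = Add(9, Mul(-1, Mul(Add(13, m), Add(-88, -103)))) = Add(9, Mul(-1, Mul(Add(13, m), -191))) = Add(9, Mul(-1, Add(-2483, Mul(-191, m)))) = Add(9, Add(2483, Mul(191, m))) = Add(2492, Mul(191, m)))
Add(Function('w')(Function('Q')(3, l)), Mul(-1, 49378)) = Add(Add(2492, Mul(191, -5)), Mul(-1, 49378)) = Add(Add(2492, -955), -49378) = Add(1537, -49378) = -47841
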